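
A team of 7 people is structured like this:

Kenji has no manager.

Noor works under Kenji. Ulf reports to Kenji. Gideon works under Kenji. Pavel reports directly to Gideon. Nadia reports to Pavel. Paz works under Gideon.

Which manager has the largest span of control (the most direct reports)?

Kenji

Direct-report counts: Kenji has 3; Gideon has 2; Pavel has 1. The largest is 3, held by Kenji.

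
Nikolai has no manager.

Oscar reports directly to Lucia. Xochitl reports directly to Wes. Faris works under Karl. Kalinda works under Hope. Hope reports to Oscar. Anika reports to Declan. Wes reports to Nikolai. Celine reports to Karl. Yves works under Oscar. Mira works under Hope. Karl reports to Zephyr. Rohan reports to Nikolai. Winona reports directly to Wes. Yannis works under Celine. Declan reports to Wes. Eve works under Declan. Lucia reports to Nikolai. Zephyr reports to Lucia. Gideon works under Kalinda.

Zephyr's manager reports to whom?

Zephyr reports to Lucia, and Lucia reports to Nikolai. So Zephyr's skip-level manager is Nikolai.

Nikolai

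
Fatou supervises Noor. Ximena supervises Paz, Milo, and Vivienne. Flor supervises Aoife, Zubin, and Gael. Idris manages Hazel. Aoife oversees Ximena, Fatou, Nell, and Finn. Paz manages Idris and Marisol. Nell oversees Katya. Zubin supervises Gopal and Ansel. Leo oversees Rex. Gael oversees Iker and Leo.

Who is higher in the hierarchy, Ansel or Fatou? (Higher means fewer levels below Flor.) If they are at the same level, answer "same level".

Both Ansel and Fatou are 2 levels below Flor.

same level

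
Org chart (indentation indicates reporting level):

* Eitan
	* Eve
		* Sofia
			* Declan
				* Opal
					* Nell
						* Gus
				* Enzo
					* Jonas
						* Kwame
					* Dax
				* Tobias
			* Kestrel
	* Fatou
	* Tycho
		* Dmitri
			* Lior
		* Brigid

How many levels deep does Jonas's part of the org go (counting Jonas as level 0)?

The longest chain under Jonas runs Jonas → Kwame, which is 1 level below Jonas.

1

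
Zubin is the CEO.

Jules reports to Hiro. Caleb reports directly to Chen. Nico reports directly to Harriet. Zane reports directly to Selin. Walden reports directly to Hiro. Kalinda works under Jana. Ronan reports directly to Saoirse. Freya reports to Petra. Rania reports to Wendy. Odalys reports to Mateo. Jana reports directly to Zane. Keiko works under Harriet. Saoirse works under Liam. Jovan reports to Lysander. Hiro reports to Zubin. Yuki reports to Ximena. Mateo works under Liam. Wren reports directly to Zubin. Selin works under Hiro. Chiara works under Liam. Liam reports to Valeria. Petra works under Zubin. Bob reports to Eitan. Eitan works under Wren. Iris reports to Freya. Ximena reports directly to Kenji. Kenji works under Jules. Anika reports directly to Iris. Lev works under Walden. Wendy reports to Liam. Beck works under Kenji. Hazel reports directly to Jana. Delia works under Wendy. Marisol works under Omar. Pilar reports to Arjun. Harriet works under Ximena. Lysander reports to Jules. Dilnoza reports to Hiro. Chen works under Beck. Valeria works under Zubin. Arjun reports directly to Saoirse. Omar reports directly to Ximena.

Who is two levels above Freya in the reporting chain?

Zubin

Freya reports to Petra, and Petra reports to Zubin. So Freya's skip-level manager is Zubin.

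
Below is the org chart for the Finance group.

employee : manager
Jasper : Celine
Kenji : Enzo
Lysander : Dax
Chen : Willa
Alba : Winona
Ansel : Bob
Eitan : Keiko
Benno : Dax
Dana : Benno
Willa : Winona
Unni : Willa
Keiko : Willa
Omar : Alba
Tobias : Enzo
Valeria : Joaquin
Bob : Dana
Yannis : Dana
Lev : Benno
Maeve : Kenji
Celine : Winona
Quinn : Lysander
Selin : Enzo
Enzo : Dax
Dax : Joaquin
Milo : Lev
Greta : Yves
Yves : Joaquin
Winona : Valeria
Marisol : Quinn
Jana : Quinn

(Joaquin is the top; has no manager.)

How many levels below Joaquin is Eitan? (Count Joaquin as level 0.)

5

Chain from Eitan up to Joaquin: Eitan → Keiko → Willa → Winona → Valeria → Joaquin. That is 5 steps up, so Eitan is 5 levels below Joaquin.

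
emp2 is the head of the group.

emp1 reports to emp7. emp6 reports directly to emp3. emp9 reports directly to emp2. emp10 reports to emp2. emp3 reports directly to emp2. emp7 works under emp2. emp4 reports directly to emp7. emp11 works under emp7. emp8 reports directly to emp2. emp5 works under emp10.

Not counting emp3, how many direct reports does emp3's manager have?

4

emp3 reports to emp2. emp2's other direct reports are emp7, emp9, emp10, emp8 — 4 peers.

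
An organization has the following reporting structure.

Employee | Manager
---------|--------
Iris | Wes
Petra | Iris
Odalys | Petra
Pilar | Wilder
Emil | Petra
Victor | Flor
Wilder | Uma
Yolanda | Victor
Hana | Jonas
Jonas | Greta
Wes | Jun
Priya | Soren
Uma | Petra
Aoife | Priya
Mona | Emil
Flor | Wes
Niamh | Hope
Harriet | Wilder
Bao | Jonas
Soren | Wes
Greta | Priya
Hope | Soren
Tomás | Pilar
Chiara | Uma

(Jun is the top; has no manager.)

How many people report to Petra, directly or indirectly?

Petra directly manages Uma, Emil, Odalys. Under Uma: Chiara, Wilder, Harriet, Pilar, Tomás (5). Under Emil: Mona (1). Odalys has no reports. So Petra's organization is 3 direct reports plus everyone under them: 6 + 2 + 1 = 9.

9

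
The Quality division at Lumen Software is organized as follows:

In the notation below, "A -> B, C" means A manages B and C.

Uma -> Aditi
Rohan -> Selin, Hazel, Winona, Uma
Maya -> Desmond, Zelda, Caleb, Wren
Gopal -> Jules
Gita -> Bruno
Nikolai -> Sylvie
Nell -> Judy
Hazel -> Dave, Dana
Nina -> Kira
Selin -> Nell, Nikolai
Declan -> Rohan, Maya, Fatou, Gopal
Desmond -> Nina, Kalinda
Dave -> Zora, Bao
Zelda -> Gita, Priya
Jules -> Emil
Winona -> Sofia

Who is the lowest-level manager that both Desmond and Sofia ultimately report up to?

Desmond's chain of managers is Maya, Declan. Sofia's chain of managers is Winona, Rohan, Declan. The first manager that appears in both chains is Declan.

Declan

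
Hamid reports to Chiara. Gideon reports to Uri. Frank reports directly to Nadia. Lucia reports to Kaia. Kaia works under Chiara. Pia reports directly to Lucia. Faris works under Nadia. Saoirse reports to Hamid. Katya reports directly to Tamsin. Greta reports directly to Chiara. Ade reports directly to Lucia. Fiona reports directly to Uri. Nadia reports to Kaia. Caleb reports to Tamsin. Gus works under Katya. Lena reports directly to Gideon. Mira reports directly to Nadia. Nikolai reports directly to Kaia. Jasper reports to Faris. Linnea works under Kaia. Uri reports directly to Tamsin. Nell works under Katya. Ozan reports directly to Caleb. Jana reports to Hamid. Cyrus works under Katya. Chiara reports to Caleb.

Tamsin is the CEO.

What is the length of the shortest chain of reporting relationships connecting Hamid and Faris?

4

Hamid is 1 level below Chiara, and Faris is 3 levels below Chiara (their lowest common manager). The shortest path runs up from Hamid to Chiara and back down to Faris: 1 + 3 = 4 links.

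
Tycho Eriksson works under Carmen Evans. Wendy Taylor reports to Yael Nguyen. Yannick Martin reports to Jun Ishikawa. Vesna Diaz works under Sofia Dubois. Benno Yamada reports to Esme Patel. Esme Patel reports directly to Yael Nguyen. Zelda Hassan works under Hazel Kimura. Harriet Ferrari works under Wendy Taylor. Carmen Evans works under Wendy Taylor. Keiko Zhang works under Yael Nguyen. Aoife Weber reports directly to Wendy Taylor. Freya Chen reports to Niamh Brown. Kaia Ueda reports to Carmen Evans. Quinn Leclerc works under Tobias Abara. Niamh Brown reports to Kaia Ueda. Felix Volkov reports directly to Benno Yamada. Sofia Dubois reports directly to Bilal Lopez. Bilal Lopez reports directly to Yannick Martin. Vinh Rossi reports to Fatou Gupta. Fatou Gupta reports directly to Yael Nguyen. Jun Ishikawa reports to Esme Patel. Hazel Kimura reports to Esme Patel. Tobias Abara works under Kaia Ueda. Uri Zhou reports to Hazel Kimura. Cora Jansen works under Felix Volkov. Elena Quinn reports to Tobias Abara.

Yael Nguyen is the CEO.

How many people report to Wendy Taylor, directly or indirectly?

Wendy Taylor directly manages Carmen Evans, Aoife Weber, Harriet Ferrari. Under Carmen Evans: Tycho Eriksson, Kaia Ueda, Tobias Abara, Quinn Leclerc, Elena Quinn, Niamh Brown, Freya Chen (7). Aoife Weber has no reports. Harriet Ferrari has no reports. So Wendy Taylor's organization is 3 direct reports plus everyone under them: 8 + 1 + 1 = 10.

10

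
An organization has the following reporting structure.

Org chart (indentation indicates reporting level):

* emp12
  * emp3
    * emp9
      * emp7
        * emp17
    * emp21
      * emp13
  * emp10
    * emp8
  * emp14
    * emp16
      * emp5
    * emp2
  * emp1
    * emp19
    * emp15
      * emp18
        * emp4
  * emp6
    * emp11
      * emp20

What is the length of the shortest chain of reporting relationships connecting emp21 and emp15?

emp21 is 2 levels below emp12, and emp15 is 2 levels below emp12 (their lowest common manager). The shortest path runs up from emp21 to emp12 and back down to emp15: 2 + 2 = 4 links.

4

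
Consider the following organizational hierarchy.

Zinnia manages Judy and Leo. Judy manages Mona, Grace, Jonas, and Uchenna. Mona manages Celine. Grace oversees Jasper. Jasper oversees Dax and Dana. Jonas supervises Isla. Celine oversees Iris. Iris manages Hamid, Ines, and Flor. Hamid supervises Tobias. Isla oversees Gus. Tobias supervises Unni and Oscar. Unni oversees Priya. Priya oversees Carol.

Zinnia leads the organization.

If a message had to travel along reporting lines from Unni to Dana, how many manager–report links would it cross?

Unni is 6 levels below Judy, and Dana is 3 levels below Judy (their lowest common manager). The shortest path runs up from Unni to Judy and back down to Dana: 6 + 3 = 9 links.

9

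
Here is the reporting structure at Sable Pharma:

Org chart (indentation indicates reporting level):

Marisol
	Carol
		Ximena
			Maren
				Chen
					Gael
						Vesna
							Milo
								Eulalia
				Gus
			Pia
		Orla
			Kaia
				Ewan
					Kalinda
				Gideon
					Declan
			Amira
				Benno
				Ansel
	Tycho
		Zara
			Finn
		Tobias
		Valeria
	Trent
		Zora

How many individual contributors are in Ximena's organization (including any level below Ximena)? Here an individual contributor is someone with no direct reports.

3

The people in Ximena's organization with no one reporting to them are Pia, Gus, Eulalia. That is 3.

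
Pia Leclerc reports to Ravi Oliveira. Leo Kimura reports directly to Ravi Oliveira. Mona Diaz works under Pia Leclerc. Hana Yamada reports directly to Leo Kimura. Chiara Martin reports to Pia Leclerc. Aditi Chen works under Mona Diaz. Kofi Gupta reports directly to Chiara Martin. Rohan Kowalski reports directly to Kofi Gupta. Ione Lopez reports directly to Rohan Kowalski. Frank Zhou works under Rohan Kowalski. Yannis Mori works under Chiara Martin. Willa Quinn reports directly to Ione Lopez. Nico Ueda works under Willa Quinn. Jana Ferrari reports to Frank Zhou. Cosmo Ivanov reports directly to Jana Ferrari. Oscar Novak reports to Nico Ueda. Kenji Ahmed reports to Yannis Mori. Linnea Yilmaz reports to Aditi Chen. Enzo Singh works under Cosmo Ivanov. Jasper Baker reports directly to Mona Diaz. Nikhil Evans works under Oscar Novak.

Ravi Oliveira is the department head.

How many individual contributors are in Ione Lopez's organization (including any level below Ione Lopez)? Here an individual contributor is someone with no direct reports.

1

The only person in Ione Lopez's organization with no one reporting to them is Nikhil Evans. That is 1.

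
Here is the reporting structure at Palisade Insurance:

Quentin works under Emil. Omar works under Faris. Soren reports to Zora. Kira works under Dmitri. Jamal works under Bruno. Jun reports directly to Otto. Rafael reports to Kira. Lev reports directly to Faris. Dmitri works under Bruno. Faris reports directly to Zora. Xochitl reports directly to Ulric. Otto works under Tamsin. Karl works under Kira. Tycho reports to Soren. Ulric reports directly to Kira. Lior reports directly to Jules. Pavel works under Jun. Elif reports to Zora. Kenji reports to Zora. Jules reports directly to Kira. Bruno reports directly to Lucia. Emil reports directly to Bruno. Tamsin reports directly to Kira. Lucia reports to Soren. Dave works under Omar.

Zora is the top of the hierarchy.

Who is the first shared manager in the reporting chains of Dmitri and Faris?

Zora

Dmitri's chain of managers is Bruno, Lucia, Soren, Zora. Faris's chain of managers is Zora. The first manager that appears in both chains is Zora.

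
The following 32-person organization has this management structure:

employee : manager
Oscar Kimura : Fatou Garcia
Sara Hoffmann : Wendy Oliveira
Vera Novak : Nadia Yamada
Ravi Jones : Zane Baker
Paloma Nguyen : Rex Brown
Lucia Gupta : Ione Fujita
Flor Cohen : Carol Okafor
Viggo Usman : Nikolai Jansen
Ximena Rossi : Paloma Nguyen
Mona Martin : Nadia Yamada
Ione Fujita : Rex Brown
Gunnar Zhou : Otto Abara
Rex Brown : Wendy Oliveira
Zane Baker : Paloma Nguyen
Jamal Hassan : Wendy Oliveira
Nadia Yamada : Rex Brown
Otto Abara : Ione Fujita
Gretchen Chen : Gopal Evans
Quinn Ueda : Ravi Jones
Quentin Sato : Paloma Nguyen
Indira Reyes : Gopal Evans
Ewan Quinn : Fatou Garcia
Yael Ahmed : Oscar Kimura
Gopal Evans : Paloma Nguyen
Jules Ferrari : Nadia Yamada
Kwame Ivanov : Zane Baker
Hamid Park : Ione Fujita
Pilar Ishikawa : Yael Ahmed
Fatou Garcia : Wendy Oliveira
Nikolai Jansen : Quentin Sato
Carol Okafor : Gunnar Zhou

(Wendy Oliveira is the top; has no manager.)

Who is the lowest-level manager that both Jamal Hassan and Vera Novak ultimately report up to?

Jamal Hassan's chain of managers is Wendy Oliveira. Vera Novak's chain of managers is Nadia Yamada, Rex Brown, Wendy Oliveira. The first manager that appears in both chains is Wendy Oliveira.

Wendy Oliveira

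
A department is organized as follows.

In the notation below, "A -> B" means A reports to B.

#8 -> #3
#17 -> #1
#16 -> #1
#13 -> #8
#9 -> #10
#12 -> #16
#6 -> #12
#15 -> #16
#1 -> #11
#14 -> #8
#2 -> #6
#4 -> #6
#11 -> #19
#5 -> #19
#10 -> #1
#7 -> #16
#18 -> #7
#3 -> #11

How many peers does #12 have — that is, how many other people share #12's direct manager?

#12 reports to #16. #16's other direct reports are #7, #15 — 2 peers.

2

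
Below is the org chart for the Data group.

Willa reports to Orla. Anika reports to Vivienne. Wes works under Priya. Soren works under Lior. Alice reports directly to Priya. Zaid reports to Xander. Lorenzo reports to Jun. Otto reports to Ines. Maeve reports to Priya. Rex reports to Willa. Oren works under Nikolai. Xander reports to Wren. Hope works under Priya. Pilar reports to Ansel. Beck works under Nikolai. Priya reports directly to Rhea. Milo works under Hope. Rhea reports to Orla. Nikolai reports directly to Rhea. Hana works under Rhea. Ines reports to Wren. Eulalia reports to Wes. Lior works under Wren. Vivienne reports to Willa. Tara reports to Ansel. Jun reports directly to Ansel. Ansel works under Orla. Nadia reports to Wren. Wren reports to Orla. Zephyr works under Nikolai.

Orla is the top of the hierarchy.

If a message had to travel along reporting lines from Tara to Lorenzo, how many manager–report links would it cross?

3

Tara is 1 level below Ansel, and Lorenzo is 2 levels below Ansel (their lowest common manager). The shortest path runs up from Tara to Ansel and back down to Lorenzo: 1 + 2 = 3 links.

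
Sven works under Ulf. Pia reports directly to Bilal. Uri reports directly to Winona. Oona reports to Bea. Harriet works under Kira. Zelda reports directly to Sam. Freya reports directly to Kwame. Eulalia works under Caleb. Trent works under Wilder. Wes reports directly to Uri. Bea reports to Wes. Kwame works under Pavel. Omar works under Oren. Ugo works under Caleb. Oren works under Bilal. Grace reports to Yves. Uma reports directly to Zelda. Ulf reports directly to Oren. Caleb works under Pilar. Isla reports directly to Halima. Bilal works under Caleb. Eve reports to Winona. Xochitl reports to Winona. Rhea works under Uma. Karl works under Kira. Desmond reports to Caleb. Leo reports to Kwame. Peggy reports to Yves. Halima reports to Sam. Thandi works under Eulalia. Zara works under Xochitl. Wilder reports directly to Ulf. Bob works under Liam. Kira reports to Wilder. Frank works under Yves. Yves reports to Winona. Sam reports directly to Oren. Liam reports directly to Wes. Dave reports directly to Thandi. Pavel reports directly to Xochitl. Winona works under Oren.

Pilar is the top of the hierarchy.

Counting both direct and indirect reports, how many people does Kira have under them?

2

Kira directly manages Karl, Harriet. Karl has no reports. Harriet has no reports. So Kira's organization is 2 direct reports plus everyone under them: 1 + 1 = 2.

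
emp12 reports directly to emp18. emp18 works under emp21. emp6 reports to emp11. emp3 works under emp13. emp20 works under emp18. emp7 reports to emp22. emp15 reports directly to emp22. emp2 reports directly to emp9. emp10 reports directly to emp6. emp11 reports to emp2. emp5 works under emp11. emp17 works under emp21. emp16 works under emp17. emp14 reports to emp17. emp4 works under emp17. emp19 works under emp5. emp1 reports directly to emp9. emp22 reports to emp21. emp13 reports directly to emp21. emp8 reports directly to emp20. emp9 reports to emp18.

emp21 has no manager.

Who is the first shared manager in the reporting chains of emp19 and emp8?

emp18

emp19's chain of managers is emp5, emp11, emp2, emp9, emp18, emp21. emp8's chain of managers is emp20, emp18, emp21. The first manager that appears in both chains is emp18.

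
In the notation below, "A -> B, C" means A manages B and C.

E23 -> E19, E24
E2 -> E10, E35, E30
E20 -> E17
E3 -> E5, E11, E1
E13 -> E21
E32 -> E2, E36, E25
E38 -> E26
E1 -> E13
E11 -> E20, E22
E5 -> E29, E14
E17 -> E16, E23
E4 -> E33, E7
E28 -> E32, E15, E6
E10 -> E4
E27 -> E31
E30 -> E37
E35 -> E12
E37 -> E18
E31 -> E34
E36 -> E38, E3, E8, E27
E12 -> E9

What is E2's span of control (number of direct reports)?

E2 directly manages E10, E35, E30. That is 3 direct reports.

3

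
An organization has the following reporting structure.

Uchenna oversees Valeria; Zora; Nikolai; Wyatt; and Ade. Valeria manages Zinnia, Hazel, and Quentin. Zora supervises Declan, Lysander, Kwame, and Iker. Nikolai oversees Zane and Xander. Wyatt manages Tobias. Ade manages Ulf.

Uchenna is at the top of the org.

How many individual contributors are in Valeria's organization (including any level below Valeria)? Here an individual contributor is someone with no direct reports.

The people in Valeria's organization with no one reporting to them are Quentin, Hazel, Zinnia. That is 3.

3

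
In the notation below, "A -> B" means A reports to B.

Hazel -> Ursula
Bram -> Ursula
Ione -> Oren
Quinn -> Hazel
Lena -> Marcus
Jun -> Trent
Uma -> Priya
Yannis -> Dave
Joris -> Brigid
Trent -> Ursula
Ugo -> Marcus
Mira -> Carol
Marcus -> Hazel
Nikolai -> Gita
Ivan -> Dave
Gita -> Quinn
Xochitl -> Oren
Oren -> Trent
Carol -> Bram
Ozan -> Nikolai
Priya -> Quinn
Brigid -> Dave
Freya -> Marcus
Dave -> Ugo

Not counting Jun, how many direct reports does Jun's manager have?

1

Jun reports to Trent. Trent's other direct reports are Oren — 1 peer.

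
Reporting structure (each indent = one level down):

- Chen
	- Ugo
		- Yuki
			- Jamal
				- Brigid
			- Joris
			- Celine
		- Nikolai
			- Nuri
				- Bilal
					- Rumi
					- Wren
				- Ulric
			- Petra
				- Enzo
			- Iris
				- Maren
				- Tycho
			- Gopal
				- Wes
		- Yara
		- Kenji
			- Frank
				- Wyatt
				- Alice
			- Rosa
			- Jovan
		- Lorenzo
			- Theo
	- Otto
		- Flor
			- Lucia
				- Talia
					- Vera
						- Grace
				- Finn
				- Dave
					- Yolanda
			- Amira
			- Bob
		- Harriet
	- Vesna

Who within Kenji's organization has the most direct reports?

Kenji

Direct-report counts within Kenji's organization: Kenji has 3; Frank has 2. The largest is 3, held by Kenji.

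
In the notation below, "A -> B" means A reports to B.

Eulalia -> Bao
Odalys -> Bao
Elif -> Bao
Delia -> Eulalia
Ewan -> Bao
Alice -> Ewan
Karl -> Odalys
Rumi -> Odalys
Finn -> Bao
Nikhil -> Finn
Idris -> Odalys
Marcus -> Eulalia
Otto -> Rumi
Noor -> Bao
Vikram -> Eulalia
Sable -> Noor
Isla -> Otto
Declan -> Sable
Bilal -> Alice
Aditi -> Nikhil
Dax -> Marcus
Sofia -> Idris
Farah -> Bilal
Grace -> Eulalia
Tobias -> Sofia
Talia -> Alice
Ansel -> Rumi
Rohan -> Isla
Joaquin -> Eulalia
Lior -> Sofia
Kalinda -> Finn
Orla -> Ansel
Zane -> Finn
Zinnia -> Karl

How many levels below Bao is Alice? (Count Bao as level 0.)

2

Chain from Alice up to Bao: Alice → Ewan → Bao. That is 2 steps up, so Alice is 2 levels below Bao.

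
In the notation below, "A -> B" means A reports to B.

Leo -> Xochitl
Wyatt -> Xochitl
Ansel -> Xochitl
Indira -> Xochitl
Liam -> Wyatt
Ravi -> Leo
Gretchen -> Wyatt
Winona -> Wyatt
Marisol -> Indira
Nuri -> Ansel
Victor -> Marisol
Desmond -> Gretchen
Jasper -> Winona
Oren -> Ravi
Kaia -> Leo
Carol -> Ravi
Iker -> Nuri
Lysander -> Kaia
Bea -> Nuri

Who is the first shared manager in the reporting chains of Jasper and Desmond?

Jasper's chain of managers is Winona, Wyatt, Xochitl. Desmond's chain of managers is Gretchen, Wyatt, Xochitl. The first manager that appears in both chains is Wyatt.

Wyatt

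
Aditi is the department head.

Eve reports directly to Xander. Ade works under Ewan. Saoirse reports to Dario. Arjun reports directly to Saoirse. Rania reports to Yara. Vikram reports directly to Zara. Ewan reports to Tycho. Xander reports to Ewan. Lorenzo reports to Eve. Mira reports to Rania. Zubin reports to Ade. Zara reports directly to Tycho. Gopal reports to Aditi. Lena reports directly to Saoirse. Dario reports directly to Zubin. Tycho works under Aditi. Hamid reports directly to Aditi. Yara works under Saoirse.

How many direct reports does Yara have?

Yara directly manages Rania. That is 1 direct report.

1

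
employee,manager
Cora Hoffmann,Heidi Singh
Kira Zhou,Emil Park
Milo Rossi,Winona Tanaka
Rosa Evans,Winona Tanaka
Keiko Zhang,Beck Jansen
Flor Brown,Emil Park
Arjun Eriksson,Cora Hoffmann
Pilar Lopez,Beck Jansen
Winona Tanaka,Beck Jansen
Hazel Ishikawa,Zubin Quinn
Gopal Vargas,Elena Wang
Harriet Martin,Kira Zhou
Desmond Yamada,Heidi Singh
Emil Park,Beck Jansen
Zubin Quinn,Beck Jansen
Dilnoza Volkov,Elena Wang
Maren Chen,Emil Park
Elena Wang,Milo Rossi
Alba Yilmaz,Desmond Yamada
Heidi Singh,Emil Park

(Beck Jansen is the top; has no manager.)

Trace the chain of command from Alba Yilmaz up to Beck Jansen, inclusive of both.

Alba Yilmaz reports to Desmond Yamada. Desmond Yamada reports to Heidi Singh. Heidi Singh reports to Emil Park. Emil Park reports to Beck Jansen. Beck Jansen is at the top.

Alba Yilmaz -> Desmond Yamada -> Heidi Singh -> Emil Park -> Beck Jansen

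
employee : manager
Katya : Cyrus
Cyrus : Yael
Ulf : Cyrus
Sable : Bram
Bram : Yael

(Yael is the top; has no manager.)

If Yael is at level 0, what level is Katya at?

2

Chain from Katya up to Yael: Katya → Cyrus → Yael. That is 2 steps up, so Katya is 2 levels below Yael.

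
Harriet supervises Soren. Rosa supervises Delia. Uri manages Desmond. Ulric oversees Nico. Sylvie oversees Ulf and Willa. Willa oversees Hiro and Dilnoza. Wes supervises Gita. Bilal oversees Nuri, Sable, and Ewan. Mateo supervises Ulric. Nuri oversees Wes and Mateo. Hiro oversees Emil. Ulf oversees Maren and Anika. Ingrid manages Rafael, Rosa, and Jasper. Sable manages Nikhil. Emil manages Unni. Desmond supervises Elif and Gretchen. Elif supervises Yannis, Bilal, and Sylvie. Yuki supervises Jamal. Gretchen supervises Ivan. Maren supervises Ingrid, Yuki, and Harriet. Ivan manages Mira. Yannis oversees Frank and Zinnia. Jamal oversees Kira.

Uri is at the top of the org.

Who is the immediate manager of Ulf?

Sylvie

Ulf reports directly to Sylvie.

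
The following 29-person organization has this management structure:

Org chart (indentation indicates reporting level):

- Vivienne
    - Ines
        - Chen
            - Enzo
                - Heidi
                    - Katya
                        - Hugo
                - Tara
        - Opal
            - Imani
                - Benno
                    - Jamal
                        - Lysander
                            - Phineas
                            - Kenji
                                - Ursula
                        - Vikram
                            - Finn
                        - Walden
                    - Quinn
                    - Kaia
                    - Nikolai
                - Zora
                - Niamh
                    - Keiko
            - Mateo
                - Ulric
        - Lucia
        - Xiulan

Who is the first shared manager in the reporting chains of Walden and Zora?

Walden's chain of managers is Jamal, Benno, Imani, Opal, Ines, Vivienne. Zora's chain of managers is Imani, Opal, Ines, Vivienne. The first manager that appears in both chains is Imani.

Imani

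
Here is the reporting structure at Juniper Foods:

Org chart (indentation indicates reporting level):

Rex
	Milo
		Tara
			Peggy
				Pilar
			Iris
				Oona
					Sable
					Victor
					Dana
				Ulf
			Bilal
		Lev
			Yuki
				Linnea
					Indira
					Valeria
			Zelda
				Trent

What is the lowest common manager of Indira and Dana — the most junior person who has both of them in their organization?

Milo

Indira's chain of managers is Linnea, Yuki, Lev, Milo, Rex. Dana's chain of managers is Oona, Iris, Tara, Milo, Rex. The first manager that appears in both chains is Milo.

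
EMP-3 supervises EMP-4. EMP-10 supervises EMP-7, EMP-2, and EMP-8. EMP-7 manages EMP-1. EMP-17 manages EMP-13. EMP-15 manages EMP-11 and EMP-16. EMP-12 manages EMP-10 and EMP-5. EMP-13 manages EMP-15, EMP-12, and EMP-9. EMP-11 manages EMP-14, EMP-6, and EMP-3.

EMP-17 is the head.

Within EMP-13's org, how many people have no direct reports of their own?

9

The people in EMP-13's organization with no one reporting to them are EMP-9, EMP-5, EMP-8, EMP-2, EMP-1, EMP-16, EMP-14, EMP-6, EMP-4. That is 9.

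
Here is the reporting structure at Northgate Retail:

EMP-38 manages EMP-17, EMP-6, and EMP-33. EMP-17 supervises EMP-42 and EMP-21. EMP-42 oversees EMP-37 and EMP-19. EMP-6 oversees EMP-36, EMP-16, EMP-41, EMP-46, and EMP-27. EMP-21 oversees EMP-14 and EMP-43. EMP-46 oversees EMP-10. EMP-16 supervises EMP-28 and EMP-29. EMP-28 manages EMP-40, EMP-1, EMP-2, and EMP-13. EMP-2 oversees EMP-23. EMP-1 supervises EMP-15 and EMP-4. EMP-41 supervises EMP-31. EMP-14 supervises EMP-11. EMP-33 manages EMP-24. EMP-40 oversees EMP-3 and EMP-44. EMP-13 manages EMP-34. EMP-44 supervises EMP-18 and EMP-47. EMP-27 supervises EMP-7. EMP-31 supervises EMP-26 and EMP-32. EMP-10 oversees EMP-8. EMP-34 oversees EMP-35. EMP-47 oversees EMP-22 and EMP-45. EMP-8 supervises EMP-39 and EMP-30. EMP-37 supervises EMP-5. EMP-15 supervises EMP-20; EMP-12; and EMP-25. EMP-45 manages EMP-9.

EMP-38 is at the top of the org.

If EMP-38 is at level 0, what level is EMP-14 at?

3

Chain from EMP-14 up to EMP-38: EMP-14 → EMP-21 → EMP-17 → EMP-38. That is 3 steps up, so EMP-14 is 3 levels below EMP-38.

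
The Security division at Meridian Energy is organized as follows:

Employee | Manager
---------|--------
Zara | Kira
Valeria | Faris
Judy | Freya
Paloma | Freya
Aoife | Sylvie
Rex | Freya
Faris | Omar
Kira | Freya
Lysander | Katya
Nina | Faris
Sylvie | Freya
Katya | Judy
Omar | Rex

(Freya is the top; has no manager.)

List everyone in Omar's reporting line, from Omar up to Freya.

Omar -> Rex -> Freya

Omar reports to Rex. Rex reports to Freya. Freya is at the top.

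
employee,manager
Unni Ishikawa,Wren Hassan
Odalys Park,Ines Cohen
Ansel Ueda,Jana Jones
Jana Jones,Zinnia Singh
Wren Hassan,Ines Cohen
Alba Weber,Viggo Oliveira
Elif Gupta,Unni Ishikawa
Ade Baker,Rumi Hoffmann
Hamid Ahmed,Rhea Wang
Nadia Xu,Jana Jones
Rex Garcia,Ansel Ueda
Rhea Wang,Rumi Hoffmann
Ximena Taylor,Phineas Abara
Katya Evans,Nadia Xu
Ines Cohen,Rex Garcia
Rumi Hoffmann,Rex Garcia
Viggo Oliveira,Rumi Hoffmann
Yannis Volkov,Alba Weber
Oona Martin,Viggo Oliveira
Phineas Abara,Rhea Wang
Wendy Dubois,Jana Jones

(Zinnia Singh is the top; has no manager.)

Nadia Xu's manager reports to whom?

Zinnia Singh

Nadia Xu reports to Jana Jones, and Jana Jones reports to Zinnia Singh. So Nadia Xu's skip-level manager is Zinnia Singh.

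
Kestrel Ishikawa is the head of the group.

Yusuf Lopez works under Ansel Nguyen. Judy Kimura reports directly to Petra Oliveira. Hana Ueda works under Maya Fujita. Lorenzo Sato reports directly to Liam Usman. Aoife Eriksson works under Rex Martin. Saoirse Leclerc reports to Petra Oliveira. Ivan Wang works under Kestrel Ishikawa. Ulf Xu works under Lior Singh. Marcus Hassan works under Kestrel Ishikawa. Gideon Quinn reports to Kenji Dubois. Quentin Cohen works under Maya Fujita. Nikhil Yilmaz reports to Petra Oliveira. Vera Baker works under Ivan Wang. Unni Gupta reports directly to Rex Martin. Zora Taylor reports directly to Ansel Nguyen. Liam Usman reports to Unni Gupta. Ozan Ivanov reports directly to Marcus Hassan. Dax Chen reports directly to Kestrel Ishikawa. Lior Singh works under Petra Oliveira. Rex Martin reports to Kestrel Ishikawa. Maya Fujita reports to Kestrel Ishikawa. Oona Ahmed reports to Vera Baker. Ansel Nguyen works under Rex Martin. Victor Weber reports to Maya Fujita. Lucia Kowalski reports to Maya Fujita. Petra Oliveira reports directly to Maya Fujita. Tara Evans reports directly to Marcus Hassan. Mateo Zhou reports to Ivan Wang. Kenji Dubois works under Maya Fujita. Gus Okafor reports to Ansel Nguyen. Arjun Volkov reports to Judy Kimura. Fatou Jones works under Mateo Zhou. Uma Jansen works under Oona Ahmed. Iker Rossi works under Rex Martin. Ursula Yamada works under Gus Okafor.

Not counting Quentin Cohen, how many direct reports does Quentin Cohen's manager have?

Quentin Cohen reports to Maya Fujita. Maya Fujita's other direct reports are Kenji Dubois, Petra Oliveira, Hana Ueda, Victor Weber, Lucia Kowalski — 5 peers.

5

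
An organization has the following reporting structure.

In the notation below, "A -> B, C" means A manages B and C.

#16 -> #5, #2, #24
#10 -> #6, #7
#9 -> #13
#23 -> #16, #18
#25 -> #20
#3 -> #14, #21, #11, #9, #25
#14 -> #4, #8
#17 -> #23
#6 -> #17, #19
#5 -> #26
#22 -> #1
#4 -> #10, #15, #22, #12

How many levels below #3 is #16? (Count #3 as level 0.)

7

Chain from #16 up to #3: #16 → #23 → #17 → #6 → #10 → #4 → #14 → #3. That is 7 steps up, so #16 is 7 levels below #3.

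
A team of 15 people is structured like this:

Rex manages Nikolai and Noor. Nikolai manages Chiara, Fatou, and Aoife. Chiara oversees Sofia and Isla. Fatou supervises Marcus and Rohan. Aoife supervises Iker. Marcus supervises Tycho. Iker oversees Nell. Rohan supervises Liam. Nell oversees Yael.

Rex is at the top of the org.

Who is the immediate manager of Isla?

Chiara

Isla reports directly to Chiara.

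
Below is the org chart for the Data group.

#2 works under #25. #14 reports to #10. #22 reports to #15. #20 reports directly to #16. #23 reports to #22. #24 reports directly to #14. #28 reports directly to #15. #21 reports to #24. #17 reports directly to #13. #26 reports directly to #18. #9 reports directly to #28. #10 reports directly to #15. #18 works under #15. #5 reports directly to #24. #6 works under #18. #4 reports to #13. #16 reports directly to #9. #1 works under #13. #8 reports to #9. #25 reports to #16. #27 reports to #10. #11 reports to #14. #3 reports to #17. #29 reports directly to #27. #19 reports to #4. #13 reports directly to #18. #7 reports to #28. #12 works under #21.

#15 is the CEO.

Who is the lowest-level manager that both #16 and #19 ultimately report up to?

#15

#16's chain of managers is #9, #28, #15. #19's chain of managers is #4, #13, #18, #15. The first manager that appears in both chains is #15.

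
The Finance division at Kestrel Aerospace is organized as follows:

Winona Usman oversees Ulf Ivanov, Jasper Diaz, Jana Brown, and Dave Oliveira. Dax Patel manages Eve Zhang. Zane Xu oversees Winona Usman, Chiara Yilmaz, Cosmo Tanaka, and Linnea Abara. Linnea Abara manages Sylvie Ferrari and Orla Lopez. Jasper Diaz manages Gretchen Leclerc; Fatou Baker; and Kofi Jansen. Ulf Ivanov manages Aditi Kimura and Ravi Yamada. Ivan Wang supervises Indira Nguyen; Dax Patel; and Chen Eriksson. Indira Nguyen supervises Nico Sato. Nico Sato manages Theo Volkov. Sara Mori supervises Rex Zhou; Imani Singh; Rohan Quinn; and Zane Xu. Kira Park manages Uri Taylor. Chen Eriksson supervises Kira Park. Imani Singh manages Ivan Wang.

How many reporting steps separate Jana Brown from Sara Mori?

3

Chain from Jana Brown up to Sara Mori: Jana Brown → Winona Usman → Zane Xu → Sara Mori. That is 3 steps up, so Jana Brown is 3 levels below Sara Mori.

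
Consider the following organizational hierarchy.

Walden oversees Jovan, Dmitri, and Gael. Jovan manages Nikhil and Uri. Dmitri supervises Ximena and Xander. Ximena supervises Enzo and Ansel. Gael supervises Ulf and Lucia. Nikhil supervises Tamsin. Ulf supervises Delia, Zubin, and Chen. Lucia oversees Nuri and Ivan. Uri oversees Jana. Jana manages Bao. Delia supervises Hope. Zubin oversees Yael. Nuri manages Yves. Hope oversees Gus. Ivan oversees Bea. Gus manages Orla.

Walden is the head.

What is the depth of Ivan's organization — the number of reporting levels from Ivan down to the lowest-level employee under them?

1

The longest chain under Ivan runs Ivan → Bea, which is 1 level below Ivan.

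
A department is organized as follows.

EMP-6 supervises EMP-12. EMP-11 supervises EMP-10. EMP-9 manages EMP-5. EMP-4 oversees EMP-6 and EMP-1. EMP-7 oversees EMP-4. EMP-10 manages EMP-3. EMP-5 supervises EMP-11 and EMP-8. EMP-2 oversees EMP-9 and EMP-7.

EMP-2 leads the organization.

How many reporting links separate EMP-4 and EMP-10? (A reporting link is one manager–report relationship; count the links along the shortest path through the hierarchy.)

EMP-4 is 2 levels below EMP-2, and EMP-10 is 4 levels below EMP-2 (their lowest common manager). The shortest path runs up from EMP-4 to EMP-2 and back down to EMP-10: 2 + 4 = 6 links.

6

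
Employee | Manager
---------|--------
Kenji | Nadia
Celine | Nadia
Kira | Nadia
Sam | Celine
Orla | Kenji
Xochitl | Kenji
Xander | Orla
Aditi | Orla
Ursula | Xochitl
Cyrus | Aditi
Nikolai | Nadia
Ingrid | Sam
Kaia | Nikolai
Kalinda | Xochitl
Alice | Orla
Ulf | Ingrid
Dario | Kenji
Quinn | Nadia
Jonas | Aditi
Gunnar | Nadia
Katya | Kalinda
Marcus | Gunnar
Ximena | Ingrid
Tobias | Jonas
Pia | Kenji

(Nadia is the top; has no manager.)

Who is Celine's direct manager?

Celine reports directly to Nadia.

Nadia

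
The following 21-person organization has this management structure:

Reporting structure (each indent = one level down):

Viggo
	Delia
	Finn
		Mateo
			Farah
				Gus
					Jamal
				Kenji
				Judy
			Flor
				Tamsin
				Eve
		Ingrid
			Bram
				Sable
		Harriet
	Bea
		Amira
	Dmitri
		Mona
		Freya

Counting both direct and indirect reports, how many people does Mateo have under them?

8

Mateo directly manages Farah, Flor. Under Farah: Judy, Kenji, Gus, Jamal (4). Under Flor: Eve, Tamsin (2). So Mateo's organization is 2 direct reports plus everyone under them: 5 + 3 = 8.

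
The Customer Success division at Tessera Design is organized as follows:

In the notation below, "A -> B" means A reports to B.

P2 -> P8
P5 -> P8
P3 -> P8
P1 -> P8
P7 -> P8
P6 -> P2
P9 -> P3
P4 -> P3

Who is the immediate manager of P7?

P7 reports directly to P8.

P8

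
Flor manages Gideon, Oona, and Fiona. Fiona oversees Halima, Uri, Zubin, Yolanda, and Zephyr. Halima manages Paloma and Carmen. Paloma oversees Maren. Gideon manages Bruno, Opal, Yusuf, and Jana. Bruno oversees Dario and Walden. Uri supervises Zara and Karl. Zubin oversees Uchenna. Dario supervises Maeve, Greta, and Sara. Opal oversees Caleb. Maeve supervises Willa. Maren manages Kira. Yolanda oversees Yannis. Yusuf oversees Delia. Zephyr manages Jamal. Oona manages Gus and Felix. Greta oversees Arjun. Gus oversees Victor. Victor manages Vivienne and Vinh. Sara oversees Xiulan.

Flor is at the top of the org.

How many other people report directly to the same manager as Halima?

4

Halima reports to Fiona. Fiona's other direct reports are Uri, Zubin, Yolanda, Zephyr — 4 peers.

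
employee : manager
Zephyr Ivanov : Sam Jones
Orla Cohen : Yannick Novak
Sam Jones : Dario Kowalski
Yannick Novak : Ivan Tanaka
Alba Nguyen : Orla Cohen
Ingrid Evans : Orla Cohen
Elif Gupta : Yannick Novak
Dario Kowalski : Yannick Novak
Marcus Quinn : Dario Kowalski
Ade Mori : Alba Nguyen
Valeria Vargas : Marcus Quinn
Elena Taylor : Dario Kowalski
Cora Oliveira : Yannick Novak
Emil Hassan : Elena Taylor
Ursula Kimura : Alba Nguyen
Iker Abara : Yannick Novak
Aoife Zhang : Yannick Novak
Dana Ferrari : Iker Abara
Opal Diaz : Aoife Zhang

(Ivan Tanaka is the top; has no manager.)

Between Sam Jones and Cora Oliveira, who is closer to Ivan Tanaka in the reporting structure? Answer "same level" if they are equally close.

Cora Oliveira

Sam Jones is 3 levels below Ivan Tanaka; Cora Oliveira is 2. Cora Oliveira is higher.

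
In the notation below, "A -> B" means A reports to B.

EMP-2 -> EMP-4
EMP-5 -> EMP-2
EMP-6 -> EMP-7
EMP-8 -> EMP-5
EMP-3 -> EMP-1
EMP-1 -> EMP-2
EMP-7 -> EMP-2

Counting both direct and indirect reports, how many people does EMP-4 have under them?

EMP-4 directly manages EMP-2. Under EMP-2: EMP-1, EMP-3, EMP-5, EMP-8, EMP-7, EMP-6 (6). That's 7 in total.

7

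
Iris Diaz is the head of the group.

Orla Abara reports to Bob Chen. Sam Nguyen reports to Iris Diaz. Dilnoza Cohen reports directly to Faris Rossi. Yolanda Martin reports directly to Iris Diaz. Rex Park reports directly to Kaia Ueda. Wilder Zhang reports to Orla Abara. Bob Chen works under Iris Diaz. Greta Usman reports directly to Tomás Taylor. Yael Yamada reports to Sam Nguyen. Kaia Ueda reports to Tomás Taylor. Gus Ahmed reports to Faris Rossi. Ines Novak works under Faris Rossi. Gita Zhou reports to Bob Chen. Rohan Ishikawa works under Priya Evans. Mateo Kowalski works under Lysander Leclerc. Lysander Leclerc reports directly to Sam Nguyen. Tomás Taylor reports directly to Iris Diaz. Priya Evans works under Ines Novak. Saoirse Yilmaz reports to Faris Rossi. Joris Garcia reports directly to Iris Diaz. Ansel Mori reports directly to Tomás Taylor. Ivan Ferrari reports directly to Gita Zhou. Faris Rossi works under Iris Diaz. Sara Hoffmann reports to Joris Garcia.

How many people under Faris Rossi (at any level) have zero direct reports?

The people in Faris Rossi's organization with no one reporting to them are Saoirse Yilmaz, Rohan Ishikawa, Dilnoza Cohen, Gus Ahmed. That is 4.

4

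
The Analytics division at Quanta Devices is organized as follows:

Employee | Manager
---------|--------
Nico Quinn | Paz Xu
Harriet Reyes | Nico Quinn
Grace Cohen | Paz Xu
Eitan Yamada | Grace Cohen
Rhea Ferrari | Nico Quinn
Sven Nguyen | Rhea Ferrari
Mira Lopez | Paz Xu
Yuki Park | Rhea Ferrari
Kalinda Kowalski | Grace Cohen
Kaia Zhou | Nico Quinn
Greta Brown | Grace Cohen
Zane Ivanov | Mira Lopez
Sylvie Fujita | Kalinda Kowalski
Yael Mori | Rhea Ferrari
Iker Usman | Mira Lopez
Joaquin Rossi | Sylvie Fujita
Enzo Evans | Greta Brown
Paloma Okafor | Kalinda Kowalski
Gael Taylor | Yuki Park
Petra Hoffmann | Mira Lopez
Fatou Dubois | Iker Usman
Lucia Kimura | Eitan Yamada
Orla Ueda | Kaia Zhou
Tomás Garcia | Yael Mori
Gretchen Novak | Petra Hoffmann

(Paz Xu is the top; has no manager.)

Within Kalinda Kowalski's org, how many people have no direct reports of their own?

The people in Kalinda Kowalski's organization with no one reporting to them are Paloma Okafor, Joaquin Rossi. That is 2.

2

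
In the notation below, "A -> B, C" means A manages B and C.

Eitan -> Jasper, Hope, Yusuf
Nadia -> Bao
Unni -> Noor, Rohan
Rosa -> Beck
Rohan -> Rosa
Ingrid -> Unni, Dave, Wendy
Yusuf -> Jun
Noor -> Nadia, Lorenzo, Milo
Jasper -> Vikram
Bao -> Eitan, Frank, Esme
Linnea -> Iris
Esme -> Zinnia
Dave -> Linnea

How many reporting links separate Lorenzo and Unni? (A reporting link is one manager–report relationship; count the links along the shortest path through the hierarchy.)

2

Lorenzo is in Unni's organization: the chain from Lorenzo up to Unni is Lorenzo → Noor → Unni, which is 2 links.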